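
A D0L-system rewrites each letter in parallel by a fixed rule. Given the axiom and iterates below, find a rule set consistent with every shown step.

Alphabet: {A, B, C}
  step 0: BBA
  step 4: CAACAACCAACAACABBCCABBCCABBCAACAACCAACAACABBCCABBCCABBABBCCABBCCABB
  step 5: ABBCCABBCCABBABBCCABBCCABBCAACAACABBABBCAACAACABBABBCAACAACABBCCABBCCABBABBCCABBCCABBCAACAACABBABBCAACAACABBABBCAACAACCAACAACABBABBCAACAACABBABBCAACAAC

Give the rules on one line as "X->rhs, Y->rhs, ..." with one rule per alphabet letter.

A->C, B->AAC, C->ABB

  step 4 ⇒ step 5: CAACAACCAACAACABBCCABBCCABBCAACAACCAACAACABBCCABBCCABBABBCCABBCCABB ⇒ ABB·C·C·ABB·C·C·ABB·ABB·C·C·ABB·C·C·ABB·C·AAC·AAC·ABB·ABB·C·AAC·AAC·ABB·ABB·C·AAC·AAC·ABB·C·C·ABB·C·C·ABB·ABB·C·C·ABB·C·C·ABB·C·AAC·AAC·ABB·ABB·C·AAC·AAC·ABB·ABB·C·AAC·AAC·C·AAC·AAC·ABB·ABB·C·AAC·AAC·ABB·ABB·C·AAC·AAC
    A ↦ C
    B ↦ AAC
    C ↦ ABB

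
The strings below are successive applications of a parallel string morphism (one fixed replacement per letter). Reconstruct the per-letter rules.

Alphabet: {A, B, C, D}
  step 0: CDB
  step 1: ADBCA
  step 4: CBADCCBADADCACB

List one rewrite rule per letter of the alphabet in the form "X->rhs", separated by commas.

A->C, B->CA, C->AD, D->B

  step 0 ⇒ step 1: CDB ⇒ AD·B·CA
    B ↦ CA
    C ↦ AD
    D ↦ B
    A ↦ C  (constrained at step 1)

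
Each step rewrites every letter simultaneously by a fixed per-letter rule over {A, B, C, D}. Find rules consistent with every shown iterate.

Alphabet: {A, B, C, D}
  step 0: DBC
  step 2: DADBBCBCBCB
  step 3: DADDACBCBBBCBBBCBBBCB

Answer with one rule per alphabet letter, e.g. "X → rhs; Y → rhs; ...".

  step 2 ⇒ step 3: DADBBCBCBCB ⇒ DA·D·DA·CB·CB·BB·CB·BB·CB·BB·CB
    A ↦ D
    B ↦ CB
    C ↦ BB
    D ↦ DA

A->D, B->CB, C->BB, D->DA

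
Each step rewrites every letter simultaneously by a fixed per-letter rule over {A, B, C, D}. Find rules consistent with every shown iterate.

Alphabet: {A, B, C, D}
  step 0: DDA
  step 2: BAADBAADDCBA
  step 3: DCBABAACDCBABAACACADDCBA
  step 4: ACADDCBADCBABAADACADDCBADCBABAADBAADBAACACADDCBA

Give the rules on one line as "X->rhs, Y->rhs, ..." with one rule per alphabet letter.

  step 3 ⇒ step 4: DCBABAACDCBABAACACADDCBA ⇒ AC·AD·DC·BA·DC·BA·BA·AD·AC·AD·DC·BA·DC·BA·BA·AD·BA·AD·BA·AC·AC·AD·DC·BA
    A ↦ BA
    B ↦ DC
    C ↦ AD
    D ↦ AC

A->BA, B->DC, C->AD, D->AC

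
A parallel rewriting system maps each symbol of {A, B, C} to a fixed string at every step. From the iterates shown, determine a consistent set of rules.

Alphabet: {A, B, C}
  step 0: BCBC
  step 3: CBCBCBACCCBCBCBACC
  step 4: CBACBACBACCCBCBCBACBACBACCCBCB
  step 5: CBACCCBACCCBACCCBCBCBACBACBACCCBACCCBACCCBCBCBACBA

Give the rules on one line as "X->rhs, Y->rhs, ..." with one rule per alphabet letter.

A->CC, B->A, C->CB

  step 4 ⇒ step 5: CBACBACBACCCBCBCBACBACBACCCBCB ⇒ CB·A·CC·CB·A·CC·CB·A·CC·CB·CB·CB·A·CB·A·CB·A·CC·CB·A·CC·CB·A·CC·CB·CB·CB·A·CB·A
    A ↦ CC
    B ↦ A
    C ↦ CB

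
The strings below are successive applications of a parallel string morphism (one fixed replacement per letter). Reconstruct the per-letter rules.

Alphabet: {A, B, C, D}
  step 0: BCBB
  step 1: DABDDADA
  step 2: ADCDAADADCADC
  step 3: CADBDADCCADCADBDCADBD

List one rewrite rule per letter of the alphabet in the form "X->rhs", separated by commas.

A->C, B->DA, C->BD, D->AD

  step 2 ⇒ step 3: ADCDAADADCADC ⇒ C·AD·BD·AD·C·C·AD·C·AD·BD·C·AD·BD
    A ↦ C
    C ↦ BD
    D ↦ AD
  step 0 ⇒ step 1: BCBB ⇒ DA·BD·DA·DA
    B ↦ DA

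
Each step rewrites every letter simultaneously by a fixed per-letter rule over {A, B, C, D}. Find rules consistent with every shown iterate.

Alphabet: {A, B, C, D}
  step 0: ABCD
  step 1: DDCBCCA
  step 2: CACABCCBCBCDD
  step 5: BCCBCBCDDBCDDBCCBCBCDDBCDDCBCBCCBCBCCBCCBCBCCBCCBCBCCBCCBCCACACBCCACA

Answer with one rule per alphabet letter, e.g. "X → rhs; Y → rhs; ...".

  step 1 ⇒ step 2: DDCBCCA ⇒ CA·CA·BC·C·BC·BC·DD
    A ↦ DD
    B ↦ C
    C ↦ BC
    D ↦ CA

A->DD, B->C, C->BC, D->CA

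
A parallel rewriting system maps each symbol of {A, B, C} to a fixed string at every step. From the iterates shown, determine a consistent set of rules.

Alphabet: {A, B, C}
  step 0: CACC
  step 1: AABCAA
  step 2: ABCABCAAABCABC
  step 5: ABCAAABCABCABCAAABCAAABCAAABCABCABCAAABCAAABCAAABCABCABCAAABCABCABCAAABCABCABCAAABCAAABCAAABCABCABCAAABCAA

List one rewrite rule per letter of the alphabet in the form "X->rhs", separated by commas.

A->ABC, B->A, C->A

  step 1 ⇒ step 2: AABCAA ⇒ ABC·ABC·A·A·ABC·ABC
    A ↦ ABC
    B ↦ A
    C ↦ A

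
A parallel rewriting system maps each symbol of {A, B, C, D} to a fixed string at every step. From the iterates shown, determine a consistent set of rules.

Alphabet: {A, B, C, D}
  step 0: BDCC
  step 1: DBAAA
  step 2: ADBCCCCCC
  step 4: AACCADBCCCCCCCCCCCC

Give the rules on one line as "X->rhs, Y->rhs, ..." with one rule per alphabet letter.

  step 1 ⇒ step 2: DBAAA ⇒ A·DB·CC·CC·CC
    A ↦ CC
    B ↦ DB
    D ↦ A
  step 0 ⇒ step 1: BDCC ⇒ DB·A·A·A
    C ↦ A

A->CC, B->DB, C->A, D->A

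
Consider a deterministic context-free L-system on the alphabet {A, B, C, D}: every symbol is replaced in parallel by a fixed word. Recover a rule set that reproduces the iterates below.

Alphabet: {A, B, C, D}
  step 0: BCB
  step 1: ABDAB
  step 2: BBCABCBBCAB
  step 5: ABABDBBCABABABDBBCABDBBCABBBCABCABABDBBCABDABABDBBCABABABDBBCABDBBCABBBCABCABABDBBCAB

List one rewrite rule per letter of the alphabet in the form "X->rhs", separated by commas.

A->BBC, B->AB, C->D, D->C

  step 1 ⇒ step 2: ABDAB ⇒ BBC·AB·C·BBC·AB
    A ↦ BBC
    B ↦ AB
    D ↦ C
  step 0 ⇒ step 1: BCB ⇒ AB·D·AB
    C ↦ D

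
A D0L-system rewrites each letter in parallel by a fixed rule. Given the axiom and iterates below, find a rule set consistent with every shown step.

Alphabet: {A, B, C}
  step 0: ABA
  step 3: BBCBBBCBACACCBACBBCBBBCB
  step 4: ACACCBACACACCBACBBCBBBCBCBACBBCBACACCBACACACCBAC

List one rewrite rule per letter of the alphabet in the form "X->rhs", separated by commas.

A->BB, B->AC, C->CB

  step 3 ⇒ step 4: BBCBBBCBACACCBACBBCBBBCB ⇒ AC·AC·CB·AC·AC·AC·CB·AC·BB·CB·BB·CB·CB·AC·BB·CB·AC·AC·CB·AC·AC·AC·CB·AC
    A ↦ BB
    B ↦ AC
    C ↦ CB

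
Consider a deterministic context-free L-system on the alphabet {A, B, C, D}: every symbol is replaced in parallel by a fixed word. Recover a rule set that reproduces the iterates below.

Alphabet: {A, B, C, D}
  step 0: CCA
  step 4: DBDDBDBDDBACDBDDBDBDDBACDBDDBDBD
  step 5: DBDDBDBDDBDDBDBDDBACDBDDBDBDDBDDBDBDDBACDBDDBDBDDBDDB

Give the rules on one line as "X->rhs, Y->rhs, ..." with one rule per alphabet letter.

  step 4 ⇒ step 5: DBDDBDBDDBACDBDDBDBDDBACDBDDBDBD ⇒ DB·D·DB·DB·D·DB·D·DB·DB·D·DB·AC·DB·D·DB·DB·D·DB·D·DB·DB·D·DB·AC·DB·D·DB·DB·D·DB·D·DB
    A ↦ DB
    B ↦ D
    C ↦ AC
    D ↦ DB

A->DB, B->D, C->AC, D->DB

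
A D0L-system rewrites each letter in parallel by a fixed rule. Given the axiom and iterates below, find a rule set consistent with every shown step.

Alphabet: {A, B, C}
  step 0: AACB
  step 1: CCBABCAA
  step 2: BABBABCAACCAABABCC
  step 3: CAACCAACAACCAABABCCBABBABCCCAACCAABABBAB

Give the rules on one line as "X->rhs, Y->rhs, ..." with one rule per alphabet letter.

  step 2 ⇒ step 3: BABBABCAACCAABABCC ⇒ CAA·C·CAA·CAA·C·CAA·BAB·C·C·BAB·BAB·C·C·CAA·C·CAA·BAB·BAB
    A ↦ C
    B ↦ CAA
    C ↦ BAB

A->C, B->CAA, C->BAB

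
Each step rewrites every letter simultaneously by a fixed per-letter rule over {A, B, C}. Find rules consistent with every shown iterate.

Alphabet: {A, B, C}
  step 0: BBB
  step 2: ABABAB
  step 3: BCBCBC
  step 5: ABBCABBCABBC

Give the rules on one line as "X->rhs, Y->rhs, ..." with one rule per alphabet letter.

A->B, B->C, C->AB

  step 2 ⇒ step 3: ABABAB ⇒ B·C·B·C·B·C
    A ↦ B
    B ↦ C
    C ↦ AB  (constrained at step 3)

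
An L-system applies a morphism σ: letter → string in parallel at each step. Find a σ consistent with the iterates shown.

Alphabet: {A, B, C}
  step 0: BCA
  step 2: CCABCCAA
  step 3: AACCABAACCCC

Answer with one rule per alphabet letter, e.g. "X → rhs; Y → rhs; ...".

A->CC, B->AB, C->A

  step 2 ⇒ step 3: CCABCCAA ⇒ A·A·CC·AB·A·A·CC·CC
    A ↦ CC
    B ↦ AB
    C ↦ A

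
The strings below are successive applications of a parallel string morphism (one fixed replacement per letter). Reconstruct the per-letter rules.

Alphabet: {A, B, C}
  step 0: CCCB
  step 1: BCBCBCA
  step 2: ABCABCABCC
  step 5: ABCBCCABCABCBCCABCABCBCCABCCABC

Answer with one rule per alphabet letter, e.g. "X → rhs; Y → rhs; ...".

  step 1 ⇒ step 2: BCBCBCA ⇒ A·BC·A·BC·A·BC·C
    A ↦ C
    B ↦ A
    C ↦ BC

A->C, B->A, C->BC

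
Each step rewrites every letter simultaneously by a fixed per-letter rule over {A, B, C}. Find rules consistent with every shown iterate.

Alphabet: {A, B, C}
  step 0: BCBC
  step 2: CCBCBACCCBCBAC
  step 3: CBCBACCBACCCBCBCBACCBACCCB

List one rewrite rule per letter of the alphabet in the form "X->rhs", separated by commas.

A->C, B->AC, C->CB

  step 2 ⇒ step 3: CCBCBACCCBCBAC ⇒ CB·CB·AC·CB·AC·C·CB·CB·CB·AC·CB·AC·C·CB
    A ↦ C
    B ↦ AC
    C ↦ CB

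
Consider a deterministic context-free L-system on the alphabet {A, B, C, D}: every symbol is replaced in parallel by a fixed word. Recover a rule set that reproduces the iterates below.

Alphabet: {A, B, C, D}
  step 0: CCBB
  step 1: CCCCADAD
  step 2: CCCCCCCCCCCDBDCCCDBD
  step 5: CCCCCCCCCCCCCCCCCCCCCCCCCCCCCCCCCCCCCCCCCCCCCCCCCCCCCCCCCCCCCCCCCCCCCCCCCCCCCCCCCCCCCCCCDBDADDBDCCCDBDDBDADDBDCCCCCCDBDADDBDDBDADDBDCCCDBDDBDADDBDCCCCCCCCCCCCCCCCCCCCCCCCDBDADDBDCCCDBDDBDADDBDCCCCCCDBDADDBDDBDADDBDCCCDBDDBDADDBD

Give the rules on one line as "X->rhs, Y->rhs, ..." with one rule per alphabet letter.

A->CCC, B->AD, C->CC, D->DBD

  step 1 ⇒ step 2: CCCCADAD ⇒ CC·CC·CC·CC·CCC·DBD·CCC·DBD
    A ↦ CCC
    C ↦ CC
    D ↦ DBD
  step 0 ⇒ step 1: CCBB ⇒ CC·CC·AD·AD
    B ↦ AD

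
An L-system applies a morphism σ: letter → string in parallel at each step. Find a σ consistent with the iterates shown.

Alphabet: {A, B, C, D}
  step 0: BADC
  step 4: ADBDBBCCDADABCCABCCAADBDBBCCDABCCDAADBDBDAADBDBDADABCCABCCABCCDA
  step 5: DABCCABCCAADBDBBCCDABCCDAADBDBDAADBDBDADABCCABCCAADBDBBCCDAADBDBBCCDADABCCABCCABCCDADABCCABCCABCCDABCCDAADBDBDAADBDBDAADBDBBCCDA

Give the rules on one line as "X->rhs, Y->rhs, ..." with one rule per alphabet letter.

A->DA, B->A, C->DB, D->BCC

  step 4 ⇒ step 5: ADBDBBCCDADABCCABCCAADBDBBCCDABCCDAADBDBDAADBDBDADABCCABCCABCCDA ⇒ DA·BCC·A·BCC·A·A·DB·DB·BCC·DA·BCC·DA·A·DB·DB·DA·A·DB·DB·DA·DA·BCC·A·BCC·A·A·DB·DB·BCC·DA·A·DB·DB·BCC·DA·DA·BCC·A·BCC·A·BCC·DA·DA·BCC·A·BCC·A·BCC·DA·BCC·DA·A·DB·DB·DA·A·DB·DB·DA·A·DB·DB·BCC·DA
    A ↦ DA
    B ↦ A
    C ↦ DB
    D ↦ BCC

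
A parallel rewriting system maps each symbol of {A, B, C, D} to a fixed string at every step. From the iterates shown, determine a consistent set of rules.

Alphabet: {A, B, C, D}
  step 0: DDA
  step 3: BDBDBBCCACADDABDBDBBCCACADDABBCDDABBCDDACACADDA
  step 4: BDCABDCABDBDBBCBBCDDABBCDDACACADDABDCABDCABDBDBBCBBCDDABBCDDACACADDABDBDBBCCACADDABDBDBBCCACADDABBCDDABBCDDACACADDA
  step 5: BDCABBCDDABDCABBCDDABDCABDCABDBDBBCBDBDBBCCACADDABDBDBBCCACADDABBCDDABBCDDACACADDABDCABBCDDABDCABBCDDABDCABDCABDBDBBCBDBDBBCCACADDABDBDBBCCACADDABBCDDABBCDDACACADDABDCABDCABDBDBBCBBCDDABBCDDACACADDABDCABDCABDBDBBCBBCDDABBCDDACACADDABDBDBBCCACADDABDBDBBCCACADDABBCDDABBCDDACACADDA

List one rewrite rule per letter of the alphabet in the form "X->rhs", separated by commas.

  step 4 ⇒ step 5: BDCABDCABDBDBBCBBCDDABBCDDACACADDABDCABDCABDBDBBCBBCDDABBCDDACACADDABDBDBBCCACADDABDBDBBCCACADDABBCDDABBCDDACACADDA ⇒ BD·CA·BBC·DDA·BD·CA·BBC·DDA·BD·CA·BD·CA·BD·BD·BBC·BD·BD·BBC·CA·CA·DDA·BD·BD·BBC·CA·CA·DDA·BBC·DDA·BBC·DDA·CA·CA·DDA·BD·CA·BBC·DDA·BD·CA·BBC·DDA·BD·CA·BD·CA·BD·BD·BBC·BD·BD·BBC·CA·CA·DDA·BD·BD·BBC·CA·CA·DDA·BBC·DDA·BBC·DDA·CA·CA·DDA·BD·CA·BD·CA·BD·BD·BBC·BBC·DDA·BBC·DDA·CA·CA·DDA·BD·CA·BD·CA·BD·BD·BBC·BBC·DDA·BBC·DDA·CA·CA·DDA·BD·BD·BBC·CA·CA·DDA·BD·BD·BBC·CA·CA·DDA·BBC·DDA·BBC·DDA·CA·CA·DDA
    A ↦ DDA
    B ↦ BD
    C ↦ BBC
    D ↦ CA

A->DDA, B->BD, C->BBC, D->CA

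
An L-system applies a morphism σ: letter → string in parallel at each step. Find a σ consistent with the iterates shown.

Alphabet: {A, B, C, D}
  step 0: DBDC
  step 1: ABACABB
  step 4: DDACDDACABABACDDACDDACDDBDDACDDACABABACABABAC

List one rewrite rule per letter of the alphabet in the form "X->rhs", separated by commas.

  step 0 ⇒ step 1: DBDC ⇒ AB·AC·AB·B
    B ↦ AC
    C ↦ B
    D ↦ AB
    A ↦ DD  (constrained at step 1)

A->DD, B->AC, C->B, D->AB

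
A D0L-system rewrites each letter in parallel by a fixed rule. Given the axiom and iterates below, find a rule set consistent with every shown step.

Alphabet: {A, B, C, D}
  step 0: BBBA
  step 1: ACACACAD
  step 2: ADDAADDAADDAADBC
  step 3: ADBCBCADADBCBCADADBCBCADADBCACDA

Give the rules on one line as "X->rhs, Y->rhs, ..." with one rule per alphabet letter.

  step 2 ⇒ step 3: ADDAADDAADDAADBC ⇒ AD·BC·BC·AD·AD·BC·BC·AD·AD·BC·BC·AD·AD·BC·AC·DA
    A ↦ AD
    B ↦ AC
    C ↦ DA
    D ↦ BC

A->AD, B->AC, C->DA, D->BC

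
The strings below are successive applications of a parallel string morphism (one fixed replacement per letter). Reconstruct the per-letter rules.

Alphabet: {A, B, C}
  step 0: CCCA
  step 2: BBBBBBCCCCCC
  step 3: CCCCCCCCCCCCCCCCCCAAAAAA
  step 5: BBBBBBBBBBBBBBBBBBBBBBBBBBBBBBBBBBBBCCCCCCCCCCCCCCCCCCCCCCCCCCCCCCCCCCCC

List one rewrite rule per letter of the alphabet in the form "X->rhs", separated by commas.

  step 2 ⇒ step 3: BBBBBBCCCCCC ⇒ CCC·CCC·CCC·CCC·CCC·CCC·A·A·A·A·A·A
    B ↦ CCC
    C ↦ A
    A ↦ BB  (constrained at step 0)

A->BB, B->CCC, C->A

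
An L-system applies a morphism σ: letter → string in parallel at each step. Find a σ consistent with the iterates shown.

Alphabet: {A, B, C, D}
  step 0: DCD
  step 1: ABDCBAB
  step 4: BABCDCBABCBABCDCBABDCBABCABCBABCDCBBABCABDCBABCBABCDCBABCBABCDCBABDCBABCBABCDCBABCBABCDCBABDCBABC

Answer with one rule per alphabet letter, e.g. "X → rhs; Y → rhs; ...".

  step 0 ⇒ step 1: DCD ⇒ AB·DCB·AB
    C ↦ DCB
    D ↦ AB
    A ↦ B  (constrained at step 1)
    B ↦ ABC  (constrained at step 1)

A->B, B->ABC, C->DCB, D->AB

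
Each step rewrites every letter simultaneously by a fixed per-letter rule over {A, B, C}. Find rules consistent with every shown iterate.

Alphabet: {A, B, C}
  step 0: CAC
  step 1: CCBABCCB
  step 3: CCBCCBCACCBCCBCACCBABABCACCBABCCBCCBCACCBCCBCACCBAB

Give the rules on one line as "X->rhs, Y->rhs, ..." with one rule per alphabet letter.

A->AB, B->CA, C->CCB

  step 0 ⇒ step 1: CAC ⇒ CCB·AB·CCB
    A ↦ AB
    C ↦ CCB
    B ↦ CA  (constrained at step 1)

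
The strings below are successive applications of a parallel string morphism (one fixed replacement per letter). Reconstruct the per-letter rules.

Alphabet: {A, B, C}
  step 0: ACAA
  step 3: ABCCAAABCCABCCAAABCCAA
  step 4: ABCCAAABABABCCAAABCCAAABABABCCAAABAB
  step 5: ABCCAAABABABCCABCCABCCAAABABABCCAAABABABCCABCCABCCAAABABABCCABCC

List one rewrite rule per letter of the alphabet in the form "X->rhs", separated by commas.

A->AB, B->CC, C->A

  step 4 ⇒ step 5: ABCCAAABABABCCAAABCCAAABABABCCAAABAB ⇒ AB·CC·A·A·AB·AB·AB·CC·AB·CC·AB·CC·A·A·AB·AB·AB·CC·A·A·AB·AB·AB·CC·AB·CC·AB·CC·A·A·AB·AB·AB·CC·AB·CC
    A ↦ AB
    B ↦ CC
    C ↦ A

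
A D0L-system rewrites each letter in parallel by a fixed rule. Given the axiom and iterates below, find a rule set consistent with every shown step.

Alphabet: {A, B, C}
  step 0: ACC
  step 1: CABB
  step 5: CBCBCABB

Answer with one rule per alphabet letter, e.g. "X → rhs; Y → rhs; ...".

  step 0 ⇒ step 1: ACC ⇒ CA·B·B
    A ↦ CA
    C ↦ B
    B ↦ C  (constrained at step 1)

A->CA, B->C, C->B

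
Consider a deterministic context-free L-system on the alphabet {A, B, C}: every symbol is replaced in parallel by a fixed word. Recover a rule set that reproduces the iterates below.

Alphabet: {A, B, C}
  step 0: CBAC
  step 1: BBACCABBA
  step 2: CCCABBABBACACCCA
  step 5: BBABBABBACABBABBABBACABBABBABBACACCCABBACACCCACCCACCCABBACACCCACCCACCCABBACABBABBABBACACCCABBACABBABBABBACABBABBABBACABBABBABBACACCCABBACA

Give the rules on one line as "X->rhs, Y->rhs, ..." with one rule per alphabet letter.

A->CA, B->C, C->BBA

  step 1 ⇒ step 2: BBACCABBA ⇒ C·C·CA·BBA·BBA·CA·C·C·CA
    A ↦ CA
    B ↦ C
    C ↦ BBA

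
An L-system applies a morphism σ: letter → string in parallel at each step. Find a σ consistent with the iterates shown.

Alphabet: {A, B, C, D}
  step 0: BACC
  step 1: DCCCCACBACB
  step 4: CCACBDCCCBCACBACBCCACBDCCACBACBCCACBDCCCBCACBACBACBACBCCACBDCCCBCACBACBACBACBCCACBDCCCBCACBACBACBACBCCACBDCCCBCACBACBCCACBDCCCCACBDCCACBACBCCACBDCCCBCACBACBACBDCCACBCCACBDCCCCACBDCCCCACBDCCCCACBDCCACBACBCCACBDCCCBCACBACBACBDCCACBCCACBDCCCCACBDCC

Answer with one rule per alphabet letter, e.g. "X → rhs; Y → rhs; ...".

  step 0 ⇒ step 1: BACC ⇒ DCC·CC·ACB·ACB
    A ↦ CC
    B ↦ DCC
    C ↦ ACB
    D ↦ CBC  (constrained at step 1)

A->CC, B->DCC, C->ACB, D->CBC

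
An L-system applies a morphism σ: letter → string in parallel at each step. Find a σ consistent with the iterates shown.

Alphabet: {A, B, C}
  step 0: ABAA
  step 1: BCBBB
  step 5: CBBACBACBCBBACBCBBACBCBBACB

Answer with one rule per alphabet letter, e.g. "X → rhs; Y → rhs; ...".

A->B, B->CB, C->A

  step 0 ⇒ step 1: ABAA ⇒ B·CB·B·B
    A ↦ B
    B ↦ CB
    C ↦ A  (constrained at step 1)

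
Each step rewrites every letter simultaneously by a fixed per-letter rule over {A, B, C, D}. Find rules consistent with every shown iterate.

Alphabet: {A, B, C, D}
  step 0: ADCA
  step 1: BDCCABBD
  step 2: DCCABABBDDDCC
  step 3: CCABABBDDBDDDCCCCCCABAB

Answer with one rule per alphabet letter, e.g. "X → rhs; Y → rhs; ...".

  step 2 ⇒ step 3: DCCABABBDDDCC ⇒ CC·AB·AB·BD·D·BD·D·D·CC·CC·CC·AB·AB
    A ↦ BD
    B ↦ D
    C ↦ AB
    D ↦ CC

A->BD, B->D, C->AB, D->CC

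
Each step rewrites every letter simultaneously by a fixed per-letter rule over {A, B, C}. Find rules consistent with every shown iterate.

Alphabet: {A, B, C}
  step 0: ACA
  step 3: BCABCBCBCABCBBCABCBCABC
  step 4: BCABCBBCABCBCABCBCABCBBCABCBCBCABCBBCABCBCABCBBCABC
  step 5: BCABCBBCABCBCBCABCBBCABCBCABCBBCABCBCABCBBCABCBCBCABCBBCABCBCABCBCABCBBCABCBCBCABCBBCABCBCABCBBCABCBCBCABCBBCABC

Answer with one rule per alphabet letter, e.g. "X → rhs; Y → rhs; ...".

  step 4 ⇒ step 5: BCABCBBCABCBCABCBCABCBBCABCBCBCABCBBCABCBCABCBBCABC ⇒ BC·ABC·B·BC·ABC·BC·BC·ABC·B·BC·ABC·BC·ABC·B·BC·ABC·BC·ABC·B·BC·ABC·BC·BC·ABC·B·BC·ABC·BC·ABC·BC·ABC·B·BC·ABC·BC·BC·ABC·B·BC·ABC·BC·ABC·B·BC·ABC·BC·BC·ABC·B·BC·ABC
    A ↦ B
    B ↦ BC
    C ↦ ABC

A->B, B->BC, C->ABC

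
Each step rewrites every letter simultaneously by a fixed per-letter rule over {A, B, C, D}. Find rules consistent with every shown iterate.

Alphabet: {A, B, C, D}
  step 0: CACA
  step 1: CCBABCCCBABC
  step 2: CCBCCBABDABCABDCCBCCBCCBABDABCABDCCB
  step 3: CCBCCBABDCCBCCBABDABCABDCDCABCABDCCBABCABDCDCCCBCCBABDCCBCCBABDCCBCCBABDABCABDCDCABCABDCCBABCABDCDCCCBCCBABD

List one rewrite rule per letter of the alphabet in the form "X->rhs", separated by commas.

  step 2 ⇒ step 3: CCBCCBABDABCABDCCBCCBCCBABDABCABDCCB ⇒ CCB·CCB·ABD·CCB·CCB·ABD·ABC·ABD·CDC·ABC·ABD·CCB·ABC·ABD·CDC·CCB·CCB·ABD·CCB·CCB·ABD·CCB·CCB·ABD·ABC·ABD·CDC·ABC·ABD·CCB·ABC·ABD·CDC·CCB·CCB·ABD
    A ↦ ABC
    B ↦ ABD
    C ↦ CCB
    D ↦ CDC

A->ABC, B->ABD, C->CCB, D->CDC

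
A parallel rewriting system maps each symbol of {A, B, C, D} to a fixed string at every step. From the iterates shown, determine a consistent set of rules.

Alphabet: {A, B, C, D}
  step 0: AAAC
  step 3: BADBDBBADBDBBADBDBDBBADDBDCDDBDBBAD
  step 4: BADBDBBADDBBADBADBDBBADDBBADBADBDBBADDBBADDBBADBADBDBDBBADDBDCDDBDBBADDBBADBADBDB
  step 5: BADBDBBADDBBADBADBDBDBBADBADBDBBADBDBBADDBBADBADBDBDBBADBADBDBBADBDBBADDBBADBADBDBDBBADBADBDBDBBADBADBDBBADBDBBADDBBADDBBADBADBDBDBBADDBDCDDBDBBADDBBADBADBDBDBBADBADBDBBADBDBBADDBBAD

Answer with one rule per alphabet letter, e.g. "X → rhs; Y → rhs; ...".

  step 4 ⇒ step 5: BADBDBBADDBBADBADBDBBADDBBADBADBDBBADDBBADDBBADBADBDBDBBADDBDCDDBDBBADDBBADBADBDB ⇒ BAD·B·DB·BAD·DB·BAD·BAD·B·DB·DB·BAD·BAD·B·DB·BAD·B·DB·BAD·DB·BAD·BAD·B·DB·DB·BAD·BAD·B·DB·BAD·B·DB·BAD·DB·BAD·BAD·B·DB·DB·BAD·BAD·B·DB·DB·BAD·BAD·B·DB·BAD·B·DB·BAD·DB·BAD·DB·BAD·BAD·B·DB·DB·BAD·DB·DCD·DB·DB·BAD·DB·BAD·BAD·B·DB·DB·BAD·BAD·B·DB·BAD·B·DB·BAD·DB·BAD
    A ↦ B
    B ↦ BAD
    C ↦ DCD
    D ↦ DB

A->B, B->BAD, C->DCD, D->DB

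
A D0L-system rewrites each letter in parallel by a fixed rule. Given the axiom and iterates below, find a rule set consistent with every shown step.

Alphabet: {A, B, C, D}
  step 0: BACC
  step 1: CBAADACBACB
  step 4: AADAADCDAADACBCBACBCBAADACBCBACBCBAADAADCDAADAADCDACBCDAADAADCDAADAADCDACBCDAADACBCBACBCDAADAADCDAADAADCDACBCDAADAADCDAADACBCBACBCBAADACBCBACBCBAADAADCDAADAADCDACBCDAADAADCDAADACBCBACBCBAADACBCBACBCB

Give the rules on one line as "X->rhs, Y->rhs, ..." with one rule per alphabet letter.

  step 0 ⇒ step 1: BACC ⇒ CB·AAD·ACB·ACB
    A ↦ AAD
    B ↦ CB
    C ↦ ACB
    D ↦ CD  (constrained at step 1)

A->AAD, B->CB, C->ACB, D->CD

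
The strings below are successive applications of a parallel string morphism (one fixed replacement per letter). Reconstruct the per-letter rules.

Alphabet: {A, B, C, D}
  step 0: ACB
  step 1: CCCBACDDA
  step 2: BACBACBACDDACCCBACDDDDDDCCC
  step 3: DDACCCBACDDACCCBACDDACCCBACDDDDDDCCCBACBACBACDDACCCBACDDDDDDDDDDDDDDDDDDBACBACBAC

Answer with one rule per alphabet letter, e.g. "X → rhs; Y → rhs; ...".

  step 2 ⇒ step 3: BACBACBACDDACCCBACDDDDDDCCC ⇒ DDA·CCC·BAC·DDA·CCC·BAC·DDA·CCC·BAC·DDD·DDD·CCC·BAC·BAC·BAC·DDA·CCC·BAC·DDD·DDD·DDD·DDD·DDD·DDD·BAC·BAC·BAC
    A ↦ CCC
    B ↦ DDA
    C ↦ BAC
    D ↦ DDD

A->CCC, B->DDA, C->BAC, D->DDD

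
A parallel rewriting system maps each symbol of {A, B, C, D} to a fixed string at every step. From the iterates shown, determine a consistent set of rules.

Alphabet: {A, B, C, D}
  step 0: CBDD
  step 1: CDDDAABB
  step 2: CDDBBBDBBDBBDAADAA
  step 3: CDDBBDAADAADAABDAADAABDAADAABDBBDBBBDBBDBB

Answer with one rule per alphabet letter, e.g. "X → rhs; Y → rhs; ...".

A->DBB, B->DAA, C->CDD, D->B

  step 2 ⇒ step 3: CDDBBBDBBDBBDAADAA ⇒ CDD·B·B·DAA·DAA·DAA·B·DAA·DAA·B·DAA·DAA·B·DBB·DBB·B·DBB·DBB
    A ↦ DBB
    B ↦ DAA
    C ↦ CDD
    D ↦ B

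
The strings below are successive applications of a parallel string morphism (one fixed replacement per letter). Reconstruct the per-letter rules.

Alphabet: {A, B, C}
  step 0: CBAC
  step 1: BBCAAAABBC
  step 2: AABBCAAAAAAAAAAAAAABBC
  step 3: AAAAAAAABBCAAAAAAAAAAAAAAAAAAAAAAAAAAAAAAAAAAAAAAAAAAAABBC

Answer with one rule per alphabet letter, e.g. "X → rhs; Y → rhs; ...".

  step 2 ⇒ step 3: AABBCAAAAAAAAAAAAAABBC ⇒ AAA·AAA·A·A·BBC·AAA·AAA·AAA·AAA·AAA·AAA·AAA·AAA·AAA·AAA·AAA·AAA·AAA·AAA·A·A·BBC
    A ↦ AAA
    B ↦ A
    C ↦ BBC

A->AAA, B->A, C->BBC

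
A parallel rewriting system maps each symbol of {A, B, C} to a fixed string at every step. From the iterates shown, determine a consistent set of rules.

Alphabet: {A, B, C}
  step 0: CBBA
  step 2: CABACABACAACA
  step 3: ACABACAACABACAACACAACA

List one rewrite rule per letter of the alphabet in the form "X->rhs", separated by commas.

  step 2 ⇒ step 3: CABACABACAACA ⇒ A·CA·BA·CA·A·CA·BA·CA·A·CA·CA·A·CA
    A ↦ CA
    B ↦ BA
    C ↦ A

A->CA, B->BA, C->A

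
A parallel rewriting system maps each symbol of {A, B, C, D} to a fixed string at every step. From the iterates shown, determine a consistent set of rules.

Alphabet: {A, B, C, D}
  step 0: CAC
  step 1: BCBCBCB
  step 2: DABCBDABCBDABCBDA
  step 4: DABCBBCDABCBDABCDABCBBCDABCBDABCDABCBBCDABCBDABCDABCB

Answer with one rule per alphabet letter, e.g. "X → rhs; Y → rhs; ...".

A->C, B->DA, C->BCB, D->B

  step 1 ⇒ step 2: BCBCBCB ⇒ DA·BCB·DA·BCB·DA·BCB·DA
    B ↦ DA
    C ↦ BCB
  step 0 ⇒ step 1: CAC ⇒ BCB·C·BCB
    A ↦ C
    D ↦ B  (constrained at step 2)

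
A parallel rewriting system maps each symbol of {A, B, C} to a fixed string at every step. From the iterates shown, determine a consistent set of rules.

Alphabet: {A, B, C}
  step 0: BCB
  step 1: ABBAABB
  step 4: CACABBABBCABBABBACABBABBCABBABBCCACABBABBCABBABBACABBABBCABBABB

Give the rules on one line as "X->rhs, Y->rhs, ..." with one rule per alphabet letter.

  step 0 ⇒ step 1: BCB ⇒ ABB·A·ABB
    B ↦ ABB
    C ↦ A
    A ↦ C  (constrained at step 1)

A->C, B->ABB, C->A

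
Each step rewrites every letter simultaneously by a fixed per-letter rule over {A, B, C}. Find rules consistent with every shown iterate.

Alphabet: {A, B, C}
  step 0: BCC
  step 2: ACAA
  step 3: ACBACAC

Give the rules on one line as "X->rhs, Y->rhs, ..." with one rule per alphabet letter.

  step 2 ⇒ step 3: ACAA ⇒ AC·B·AC·AC
    A ↦ AC
    C ↦ B
    B ↦ A  (constrained at step 0)

A->AC, B->A, C->B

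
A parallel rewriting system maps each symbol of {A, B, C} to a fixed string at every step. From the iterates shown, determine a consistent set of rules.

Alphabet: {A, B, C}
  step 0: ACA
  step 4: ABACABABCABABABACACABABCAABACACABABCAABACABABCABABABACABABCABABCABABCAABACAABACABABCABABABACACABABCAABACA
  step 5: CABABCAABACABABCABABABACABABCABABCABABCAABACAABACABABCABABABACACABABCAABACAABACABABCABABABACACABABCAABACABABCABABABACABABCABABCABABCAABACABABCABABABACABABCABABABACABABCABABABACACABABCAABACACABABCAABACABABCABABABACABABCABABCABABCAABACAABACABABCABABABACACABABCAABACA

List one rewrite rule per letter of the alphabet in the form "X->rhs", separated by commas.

A->CA, B->BAB, C->ABA

  step 4 ⇒ step 5: ABACABABCABABABACACABABCAABACACABABCAABACABABCABABABACABABCABABCABABCAABACAABACABABCABABABACACABABCAABACA ⇒ CA·BAB·CA·ABA·CA·BAB·CA·BAB·ABA·CA·BAB·CA·BAB·CA·BAB·CA·ABA·CA·ABA·CA·BAB·CA·BAB·ABA·CA·CA·BAB·CA·ABA·CA·ABA·CA·BAB·CA·BAB·ABA·CA·CA·BAB·CA·ABA·CA·BAB·CA·BAB·ABA·CA·BAB·CA·BAB·CA·BAB·CA·ABA·CA·BAB·CA·BAB·ABA·CA·BAB·CA·BAB·ABA·CA·BAB·CA·BAB·ABA·CA·CA·BAB·CA·ABA·CA·CA·BAB·CA·ABA·CA·BAB·CA·BAB·ABA·CA·BAB·CA·BAB·CA·BAB·CA·ABA·CA·ABA·CA·BAB·CA·BAB·ABA·CA·CA·BAB·CA·ABA·CA
    A ↦ CA
    B ↦ BAB
    C ↦ ABA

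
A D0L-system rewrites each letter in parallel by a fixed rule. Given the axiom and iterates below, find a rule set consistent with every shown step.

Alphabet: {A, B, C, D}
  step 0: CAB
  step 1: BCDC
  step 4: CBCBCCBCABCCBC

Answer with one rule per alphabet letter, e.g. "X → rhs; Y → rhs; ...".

  step 0 ⇒ step 1: CAB ⇒ BC·D·C
    A ↦ D
    B ↦ C
    C ↦ BC
    D ↦ A  (constrained at step 1)

A->D, B->C, C->BC, D->A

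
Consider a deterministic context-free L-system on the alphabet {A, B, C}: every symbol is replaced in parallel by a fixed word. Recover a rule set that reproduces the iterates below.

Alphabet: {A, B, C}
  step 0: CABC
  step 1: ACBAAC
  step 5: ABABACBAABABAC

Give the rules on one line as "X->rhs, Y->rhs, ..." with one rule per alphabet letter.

  step 0 ⇒ step 1: CABC ⇒ AC·B·A·AC
    A ↦ B
    B ↦ A
    C ↦ AC

A->B, B->A, C->AC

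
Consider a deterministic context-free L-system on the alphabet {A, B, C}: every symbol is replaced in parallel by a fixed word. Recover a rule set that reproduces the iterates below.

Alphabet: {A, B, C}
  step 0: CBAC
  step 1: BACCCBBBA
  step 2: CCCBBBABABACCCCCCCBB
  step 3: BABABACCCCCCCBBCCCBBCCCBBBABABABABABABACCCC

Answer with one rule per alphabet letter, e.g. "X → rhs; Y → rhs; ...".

  step 2 ⇒ step 3: CCCBBBABABACCCCCCCBB ⇒ BA·BA·BA·CC·CC·CC·CBB·CC·CBB·CC·CBB·BA·BA·BA·BA·BA·BA·BA·CC·CC
    A ↦ CBB
    B ↦ CC
    C ↦ BA

A->CBB, B->CC, C->BA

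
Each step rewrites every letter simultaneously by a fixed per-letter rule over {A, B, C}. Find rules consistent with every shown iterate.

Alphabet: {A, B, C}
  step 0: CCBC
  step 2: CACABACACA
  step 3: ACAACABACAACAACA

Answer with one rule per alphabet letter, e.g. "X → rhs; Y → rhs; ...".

A->CA, B->BA, C->A

  step 2 ⇒ step 3: CACABACACA ⇒ A·CA·A·CA·BA·CA·A·CA·A·CA
    A ↦ CA
    B ↦ BA
    C ↦ A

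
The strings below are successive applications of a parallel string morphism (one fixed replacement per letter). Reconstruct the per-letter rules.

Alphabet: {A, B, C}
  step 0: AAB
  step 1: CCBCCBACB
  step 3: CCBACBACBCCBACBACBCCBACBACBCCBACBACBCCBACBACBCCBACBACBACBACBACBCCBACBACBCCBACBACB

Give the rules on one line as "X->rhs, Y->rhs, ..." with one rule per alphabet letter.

A->CCB, B->ACB, C->ACB

  step 0 ⇒ step 1: AAB ⇒ CCB·CCB·ACB
    A ↦ CCB
    B ↦ ACB
    C ↦ ACB  (constrained at step 1)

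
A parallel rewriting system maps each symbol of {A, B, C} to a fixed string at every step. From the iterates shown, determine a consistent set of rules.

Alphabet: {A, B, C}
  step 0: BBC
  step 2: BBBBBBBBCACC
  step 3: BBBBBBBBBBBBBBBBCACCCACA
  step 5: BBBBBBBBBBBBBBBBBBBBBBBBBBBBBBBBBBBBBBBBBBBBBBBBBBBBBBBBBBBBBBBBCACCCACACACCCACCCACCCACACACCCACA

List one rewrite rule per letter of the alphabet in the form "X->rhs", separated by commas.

  step 2 ⇒ step 3: BBBBBBBBCACC ⇒ BB·BB·BB·BB·BB·BB·BB·BB·CA·CC·CA·CA
    A ↦ CC
    B ↦ BB
    C ↦ CA

A->CC, B->BB, C->CA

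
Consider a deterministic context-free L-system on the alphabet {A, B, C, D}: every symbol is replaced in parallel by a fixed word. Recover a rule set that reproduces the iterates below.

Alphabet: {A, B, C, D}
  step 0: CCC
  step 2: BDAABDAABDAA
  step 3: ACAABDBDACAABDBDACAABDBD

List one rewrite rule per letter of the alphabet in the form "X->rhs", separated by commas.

  step 2 ⇒ step 3: BDAABDAABDAA ⇒ AC·AA·BD·BD·AC·AA·BD·BD·AC·AA·BD·BD
    A ↦ BD
    B ↦ AC
    D ↦ AA
    C ↦ AD  (constrained at step 0)

A->BD, B->AC, C->AD, D->AA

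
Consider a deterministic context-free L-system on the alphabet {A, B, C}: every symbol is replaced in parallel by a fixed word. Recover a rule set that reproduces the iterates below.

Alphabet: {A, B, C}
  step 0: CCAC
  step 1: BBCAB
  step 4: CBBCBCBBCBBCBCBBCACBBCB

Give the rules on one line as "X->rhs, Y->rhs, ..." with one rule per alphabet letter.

  step 0 ⇒ step 1: CCAC ⇒ B·B·CA·B
    A ↦ CA
    C ↦ B
    B ↦ CB  (constrained at step 1)

A->CA, B->CB, C->B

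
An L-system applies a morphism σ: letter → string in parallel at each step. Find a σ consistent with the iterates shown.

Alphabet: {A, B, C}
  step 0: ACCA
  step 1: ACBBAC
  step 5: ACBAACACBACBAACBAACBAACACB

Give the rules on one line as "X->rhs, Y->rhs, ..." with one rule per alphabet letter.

  step 0 ⇒ step 1: ACCA ⇒ AC·B·B·AC
    A ↦ AC
    C ↦ B
    B ↦ A  (constrained at step 1)

A->AC, B->A, C->B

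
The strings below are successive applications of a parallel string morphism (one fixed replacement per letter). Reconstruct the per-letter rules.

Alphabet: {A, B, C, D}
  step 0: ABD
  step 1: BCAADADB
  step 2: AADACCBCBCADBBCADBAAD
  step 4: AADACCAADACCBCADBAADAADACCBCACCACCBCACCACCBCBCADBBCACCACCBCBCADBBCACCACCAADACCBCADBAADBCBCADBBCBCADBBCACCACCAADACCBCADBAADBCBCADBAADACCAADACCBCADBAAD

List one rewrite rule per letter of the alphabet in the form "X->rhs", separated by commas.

  step 1 ⇒ step 2: BCAADADB ⇒ AAD·ACC·BC·BC·ADB·BC·ADB·AAD
    A ↦ BC
    B ↦ AAD
    C ↦ ACC
    D ↦ ADB

A->BC, B->AAD, C->ACC, D->ADB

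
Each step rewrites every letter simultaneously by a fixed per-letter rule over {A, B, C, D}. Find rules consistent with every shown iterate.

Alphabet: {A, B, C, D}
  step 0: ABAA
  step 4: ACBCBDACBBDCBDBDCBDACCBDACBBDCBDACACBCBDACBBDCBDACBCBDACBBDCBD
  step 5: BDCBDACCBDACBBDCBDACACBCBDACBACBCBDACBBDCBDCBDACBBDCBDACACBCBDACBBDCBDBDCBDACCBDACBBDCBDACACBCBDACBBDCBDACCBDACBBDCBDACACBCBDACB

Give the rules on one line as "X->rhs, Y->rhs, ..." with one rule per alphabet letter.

  step 4 ⇒ step 5: ACBCBDACBBDCBDBDCBDACCBDACBBDCBDACACBCBDACBBDCBDACBCBDACBBDCBD ⇒ BD·CBD·AC·CBD·AC·B·BD·CBD·AC·AC·B·CBD·AC·B·AC·B·CBD·AC·B·BD·CBD·CBD·AC·B·BD·CBD·AC·AC·B·CBD·AC·B·BD·CBD·BD·CBD·AC·CBD·AC·B·BD·CBD·AC·AC·B·CBD·AC·B·BD·CBD·AC·CBD·AC·B·BD·CBD·AC·AC·B·CBD·AC·B
    A ↦ BD
    B ↦ AC
    C ↦ CBD
    D ↦ B

A->BD, B->AC, C->CBD, D->B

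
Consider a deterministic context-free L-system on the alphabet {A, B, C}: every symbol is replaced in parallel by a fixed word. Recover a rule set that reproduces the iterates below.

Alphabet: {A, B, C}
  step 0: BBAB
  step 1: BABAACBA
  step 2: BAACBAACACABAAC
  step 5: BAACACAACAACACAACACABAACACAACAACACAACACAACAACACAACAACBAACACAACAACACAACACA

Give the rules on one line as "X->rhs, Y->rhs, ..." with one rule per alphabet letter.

A->AC, B->BA, C->A

  step 1 ⇒ step 2: BABAACBA ⇒ BA·AC·BA·AC·AC·A·BA·AC
    A ↦ AC
    B ↦ BA
    C ↦ A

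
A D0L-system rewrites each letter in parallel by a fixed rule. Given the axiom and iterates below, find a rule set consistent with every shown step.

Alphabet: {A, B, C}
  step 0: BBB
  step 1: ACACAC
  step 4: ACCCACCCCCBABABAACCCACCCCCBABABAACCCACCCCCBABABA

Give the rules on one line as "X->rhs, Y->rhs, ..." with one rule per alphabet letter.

  step 0 ⇒ step 1: BBB ⇒ AC·AC·AC
    B ↦ AC
    A ↦ CC  (constrained at step 1)
    C ↦ BA  (constrained at step 1)

A->CC, B->AC, C->BA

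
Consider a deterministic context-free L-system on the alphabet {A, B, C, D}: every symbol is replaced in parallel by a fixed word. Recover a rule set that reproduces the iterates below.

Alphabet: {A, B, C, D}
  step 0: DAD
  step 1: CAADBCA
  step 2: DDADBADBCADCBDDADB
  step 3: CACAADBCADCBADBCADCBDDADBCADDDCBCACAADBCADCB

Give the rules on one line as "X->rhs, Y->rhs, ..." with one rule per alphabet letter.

A->ADB, B->DCB, C->DD, D->CA

  step 2 ⇒ step 3: DDADBADBCADCBDDADB ⇒ CA·CA·ADB·CA·DCB·ADB·CA·DCB·DD·ADB·CA·DD·DCB·CA·CA·ADB·CA·DCB
    A ↦ ADB
    B ↦ DCB
    C ↦ DD
    D ↦ CA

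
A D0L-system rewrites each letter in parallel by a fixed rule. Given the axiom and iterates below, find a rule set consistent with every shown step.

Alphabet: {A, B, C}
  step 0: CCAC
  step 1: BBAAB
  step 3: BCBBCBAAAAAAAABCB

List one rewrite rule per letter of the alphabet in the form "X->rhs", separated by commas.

A->AA, B->BC, C->B

  step 0 ⇒ step 1: CCAC ⇒ B·B·AA·B
    A ↦ AA
    C ↦ B
    B ↦ BC  (constrained at step 1)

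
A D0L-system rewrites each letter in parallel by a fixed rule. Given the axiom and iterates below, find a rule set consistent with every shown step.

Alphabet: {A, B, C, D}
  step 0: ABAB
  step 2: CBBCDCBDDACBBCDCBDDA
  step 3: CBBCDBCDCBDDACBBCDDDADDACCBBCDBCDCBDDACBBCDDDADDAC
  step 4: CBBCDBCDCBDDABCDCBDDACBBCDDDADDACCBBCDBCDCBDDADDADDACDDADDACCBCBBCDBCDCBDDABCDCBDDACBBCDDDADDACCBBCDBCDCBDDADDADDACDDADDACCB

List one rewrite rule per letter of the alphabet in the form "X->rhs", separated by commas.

A->C, B->BCD, C->CB, D->DDA

  step 3 ⇒ step 4: CBBCDBCDCBDDACBBCDDDADDACCBBCDBCDCBDDACBBCDDDADDAC ⇒ CB·BCD·BCD·CB·DDA·BCD·CB·DDA·CB·BCD·DDA·DDA·C·CB·BCD·BCD·CB·DDA·DDA·DDA·C·DDA·DDA·C·CB·CB·BCD·BCD·CB·DDA·BCD·CB·DDA·CB·BCD·DDA·DDA·C·CB·BCD·BCD·CB·DDA·DDA·DDA·C·DDA·DDA·C·CB
    A ↦ C
    B ↦ BCD
    C ↦ CB
    D ↦ DDA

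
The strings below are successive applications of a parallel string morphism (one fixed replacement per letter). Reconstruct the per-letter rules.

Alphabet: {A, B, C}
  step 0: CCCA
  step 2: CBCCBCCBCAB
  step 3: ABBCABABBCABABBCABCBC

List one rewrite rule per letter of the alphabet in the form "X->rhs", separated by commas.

A->C, B->BC, C->AB

  step 2 ⇒ step 3: CBCCBCCBCAB ⇒ AB·BC·AB·AB·BC·AB·AB·BC·AB·C·BC
    A ↦ C
    B ↦ BC
    C ↦ AB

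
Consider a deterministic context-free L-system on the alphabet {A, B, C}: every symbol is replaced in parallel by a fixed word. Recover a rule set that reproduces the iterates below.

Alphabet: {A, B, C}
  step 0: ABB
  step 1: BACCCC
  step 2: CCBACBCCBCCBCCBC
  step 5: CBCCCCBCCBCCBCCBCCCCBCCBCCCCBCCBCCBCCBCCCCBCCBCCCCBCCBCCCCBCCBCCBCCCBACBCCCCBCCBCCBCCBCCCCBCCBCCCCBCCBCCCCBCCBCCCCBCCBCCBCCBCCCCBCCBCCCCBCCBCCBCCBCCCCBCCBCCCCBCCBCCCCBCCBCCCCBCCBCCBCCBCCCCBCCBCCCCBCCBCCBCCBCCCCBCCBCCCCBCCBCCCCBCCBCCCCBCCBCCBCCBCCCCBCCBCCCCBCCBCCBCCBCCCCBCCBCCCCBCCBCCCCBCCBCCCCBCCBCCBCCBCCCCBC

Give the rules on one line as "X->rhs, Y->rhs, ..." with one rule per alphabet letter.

A->BA, B->CC, C->CBC

  step 1 ⇒ step 2: BACCCC ⇒ CC·BA·CBC·CBC·CBC·CBC
    A ↦ BA
    B ↦ CC
    C ↦ CBC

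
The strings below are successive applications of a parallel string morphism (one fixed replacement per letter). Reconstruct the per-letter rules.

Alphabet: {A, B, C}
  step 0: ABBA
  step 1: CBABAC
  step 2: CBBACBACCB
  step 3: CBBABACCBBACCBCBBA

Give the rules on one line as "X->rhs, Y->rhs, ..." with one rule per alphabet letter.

  step 2 ⇒ step 3: CBBACBACCB ⇒ CB·BA·BA·C·CB·BA·C·CB·CB·BA
    A ↦ C
    B ↦ BA
    C ↦ CB

A->C, B->BA, C->CB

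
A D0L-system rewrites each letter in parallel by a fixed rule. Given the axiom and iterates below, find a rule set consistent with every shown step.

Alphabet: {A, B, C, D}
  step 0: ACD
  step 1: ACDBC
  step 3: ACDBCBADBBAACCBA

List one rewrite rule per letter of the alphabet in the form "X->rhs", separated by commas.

A->AC, B->BA, C->DB, D->C

  step 0 ⇒ step 1: ACD ⇒ AC·DB·C
    A ↦ AC
    C ↦ DB
    D ↦ C
    B ↦ BA  (constrained at step 1)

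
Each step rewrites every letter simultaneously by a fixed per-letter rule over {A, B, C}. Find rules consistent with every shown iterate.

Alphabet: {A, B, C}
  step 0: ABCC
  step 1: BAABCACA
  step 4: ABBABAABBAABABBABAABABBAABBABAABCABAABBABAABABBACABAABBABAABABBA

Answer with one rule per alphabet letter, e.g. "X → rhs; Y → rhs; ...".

A->BA, B->AB, C->CA

  step 0 ⇒ step 1: ABCC ⇒ BA·AB·CA·CA
    A ↦ BA
    B ↦ AB
    C ↦ CA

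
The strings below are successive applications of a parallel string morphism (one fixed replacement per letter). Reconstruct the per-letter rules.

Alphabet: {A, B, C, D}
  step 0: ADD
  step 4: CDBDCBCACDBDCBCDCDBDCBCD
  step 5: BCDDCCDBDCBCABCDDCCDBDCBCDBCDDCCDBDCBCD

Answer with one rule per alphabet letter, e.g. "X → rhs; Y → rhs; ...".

A->CA, B->DC, C->B, D->CD

  step 4 ⇒ step 5: CDBDCBCACDBDCBCDCDBDCBCD ⇒ B·CD·DC·CD·B·DC·B·CA·B·CD·DC·CD·B·DC·B·CD·B·CD·DC·CD·B·DC·B·CD
    A ↦ CA
    B ↦ DC
    C ↦ B
    D ↦ CD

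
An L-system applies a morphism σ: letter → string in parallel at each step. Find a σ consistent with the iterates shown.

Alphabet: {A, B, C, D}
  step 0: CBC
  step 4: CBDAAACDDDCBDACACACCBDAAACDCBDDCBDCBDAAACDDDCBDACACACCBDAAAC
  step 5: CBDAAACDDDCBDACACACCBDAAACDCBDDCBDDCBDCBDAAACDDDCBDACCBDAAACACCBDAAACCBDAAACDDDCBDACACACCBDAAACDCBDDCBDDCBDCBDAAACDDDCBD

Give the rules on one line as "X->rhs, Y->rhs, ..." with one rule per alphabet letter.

  step 4 ⇒ step 5: CBDAAACDDDCBDACACACCBDAAACDCBDDCBDCBDAAACDDDCBDACACACCBDAAAC ⇒ CBD·AA·AC·D·D·D·CBD·AC·AC·AC·CBD·AA·AC·D·CBD·D·CBD·D·CBD·CBD·AA·AC·D·D·D·CBD·AC·CBD·AA·AC·AC·CBD·AA·AC·CBD·AA·AC·D·D·D·CBD·AC·AC·AC·CBD·AA·AC·D·CBD·D·CBD·D·CBD·CBD·AA·AC·D·D·D·CBD
    A ↦ D
    B ↦ AA
    C ↦ CBD
    D ↦ AC

A->D, B->AA, C->CBD, D->AC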